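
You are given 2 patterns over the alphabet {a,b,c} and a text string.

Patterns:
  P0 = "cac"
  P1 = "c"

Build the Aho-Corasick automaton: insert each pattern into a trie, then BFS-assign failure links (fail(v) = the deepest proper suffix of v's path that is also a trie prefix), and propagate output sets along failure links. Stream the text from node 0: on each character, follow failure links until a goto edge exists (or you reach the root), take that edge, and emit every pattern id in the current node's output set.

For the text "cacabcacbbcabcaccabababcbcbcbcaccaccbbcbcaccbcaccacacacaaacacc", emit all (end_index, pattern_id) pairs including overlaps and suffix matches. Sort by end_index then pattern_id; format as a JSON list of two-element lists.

Build:
Trie (insert patterns):
  0='ε' goto c→1
  1='c' goto a→2  [P1 ends]
  2='ca' goto c→3
  3='cac' goto ·  [P0 ends]

Failure links (BFS by depth):
  fail(1) 'c': from fail(0)=0 chase 'c': 0 ⇒ 0;  out={1}∪out(0)={1}
  fail(2) 'ca': from fail(1)=0 chase 'a': 0 ⇒ 0;  out=∅∪out(0)=∅
  fail(3) 'cac': from fail(2)=0 chase 'c': 0 ⇒ 1;  out={0}∪out(1)={0,1}

Scan:
[0] read 'c'  n0⇒n1  ** P1@[0:0]
[1] read 'a'  n1⇒n2
[2] read 'c'  n2⇒n3  ** P0@[0:2],P1@[2:2]
[3] read 'a'  n3⇒n2 ·f
[4] read 'b'  n2⇒n0 ·f
[5] read 'c'  n0⇒n1  ** P1@[5:5]
[6] read 'a'  n1⇒n2
[7] read 'c'  n2⇒n3  ** P0@[5:7],P1@[7:7]
[8] read 'b'  n3⇒n0 ·f
[9] read 'b'  n0⇒n0
[10] read 'c'  n0⇒n1  ** P1@[10:10]
[11] read 'a'  n1⇒n2
[12] read 'b'  n2⇒n0 ·f
[13] read 'c'  n0⇒n1  ** P1@[13:13]
[14] read 'a'  n1⇒n2
[15] read 'c'  n2⇒n3  ** P0@[13:15],P1@[15:15]
[16] read 'c'  n3⇒n1 ·f  ** P1@[16:16]
[17] read 'a'  n1⇒n2
[18] read 'b'  n2⇒n0 ·f
[19] read 'a'  n0⇒n0
[20] read 'b'  n0⇒n0
[21] read 'a'  n0⇒n0
[22] read 'b'  n0⇒n0
[23] read 'c'  n0⇒n1  ** P1@[23:23]
[24] read 'b'  n1⇒n0 ·f
[25] read 'c'  n0⇒n1  ** P1@[25:25]
[26] read 'b'  n1⇒n0 ·f
[27] read 'c'  n0⇒n1  ** P1@[27:27]
[28] read 'b'  n1⇒n0 ·f
[29] read 'c'  n0⇒n1  ** P1@[29:29]
[30] read 'a'  n1⇒n2
[31] read 'c'  n2⇒n3  ** P0@[29:31],P1@[31:31]
[32] read 'c'  n3⇒n1 ·f  ** P1@[32:32]
[33] read 'a'  n1⇒n2
[34] read 'c'  n2⇒n3  ** P0@[32:34],P1@[34:34]
[35] read 'c'  n3⇒n1 ·f  ** P1@[35:35]
[36] read 'b'  n1⇒n0 ·f
[37] read 'b'  n0⇒n0
[38] read 'c'  n0⇒n1  ** P1@[38:38]
[39] read 'b'  n1⇒n0 ·f
[40] read 'c'  n0⇒n1  ** P1@[40:40]
[41] read 'a'  n1⇒n2
[42] read 'c'  n2⇒n3  ** P0@[40:42],P1@[42:42]
[43] read 'c'  n3⇒n1 ·f  ** P1@[43:43]
[44] read 'b'  n1⇒n0 ·f
[45] read 'c'  n0⇒n1  ** P1@[45:45]
[46] read 'a'  n1⇒n2
[47] read 'c'  n2⇒n3  ** P0@[45:47],P1@[47:47]
[48] read 'c'  n3⇒n1 ·f  ** P1@[48:48]
[49] read 'a'  n1⇒n2
[50] read 'c'  n2⇒n3  ** P0@[48:50],P1@[50:50]
[51] read 'a'  n3⇒n2 ·f
[52] read 'c'  n2⇒n3  ** P0@[50:52],P1@[52:52]
[53] read 'a'  n3⇒n2 ·f
[54] read 'c'  n2⇒n3  ** P0@[52:54],P1@[54:54]
[55] read 'a'  n3⇒n2 ·f
[56] read 'a'  n2⇒n0 ·f
[57] read 'a'  n0⇒n0
[58] read 'c'  n0⇒n1  ** P1@[58:58]
[59] read 'a'  n1⇒n2
[60] read 'c'  n2⇒n3  ** P0@[58:60],P1@[60:60]
[61] read 'c'  n3⇒n1 ·f  ** P1@[61:61]

Matches: [[0,1],[2,0],[2,1],[5,1],[7,0],[7,1],[10,1],[13,1],[15,0],[15,1],[16,1],[23,1],[25,1],[27,1],[29,1],[31,0],[31,1],[32,1],[34,0],[34,1],[35,1],[38,1],[40,1],[42,0],[42,1],[43,1],[45,1],[47,0],[47,1],[48,1],[50,0],[50,1],[52,0],[52,1],[54,0],[54,1],[58,1],[60,0],[60,1],[61,1]]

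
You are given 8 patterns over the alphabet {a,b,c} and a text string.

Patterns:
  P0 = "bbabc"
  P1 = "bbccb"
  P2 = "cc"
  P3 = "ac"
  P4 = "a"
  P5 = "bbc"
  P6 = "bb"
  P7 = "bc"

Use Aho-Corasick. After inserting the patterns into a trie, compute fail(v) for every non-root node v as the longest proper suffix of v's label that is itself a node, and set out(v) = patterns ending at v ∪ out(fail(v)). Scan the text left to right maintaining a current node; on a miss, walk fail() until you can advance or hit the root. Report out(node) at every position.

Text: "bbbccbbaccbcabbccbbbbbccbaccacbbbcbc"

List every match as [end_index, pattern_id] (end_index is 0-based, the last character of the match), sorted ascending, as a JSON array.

Build:
Trie nodes:
  n0 'ε': a→11 b→1 c→9
  n1 'b': b→2 c→13
  n2 'bb': a→3 c→6  [P6 ends]
  n3 'bba': b→4
  n4 'bbab': c→5
  n5 'bbabc': ·  [P0 ends]
  n6 'bbc': c→7  [P5 ends]
  n7 'bbcc': b→8
  n8 'bbccb': ·  [P1 ends]
  n9 'c': c→10
  n10 'cc': ·  [P2 ends]
  n11 'a': c→12  [P4 ends]
  n12 'ac': ·  [P3 ends]
  n13 'bc': ·  [P7 ends]

Failure links (BFS by depth):
  fail(1) 'b': from fail(0)=0 chase 'b': 0 ⇒ 0;  out=∅∪out(0)=∅
  fail(9) 'c': from fail(0)=0 chase 'c': 0 ⇒ 0;  out=∅∪out(0)=∅
  fail(11) 'a': from fail(0)=0 chase 'a': 0 ⇒ 0;  out={4}∪out(0)={4}
  fail(2) 'bb': from fail(1)=0 chase 'b': 0 ⇒ 1;  out={6}∪out(1)={6}
  fail(10) 'cc': from fail(9)=0 chase 'c': 0 ⇒ 9;  out={2}∪out(9)={2}
  fail(12) 'ac': from fail(11)=0 chase 'c': 0 ⇒ 9;  out={3}∪out(9)={3}
  fail(13) 'bc': from fail(1)=0 chase 'c': 0 ⇒ 9;  out={7}∪out(9)={7}
  fail(3) 'bba': from fail(2)=1 chase 'a': 1→0 ⇒ 11;  out=∅∪out(11)={4}
  fail(6) 'bbc': from fail(2)=1 chase 'c': 1 ⇒ 13;  out={5}∪out(13)={5,7}
  fail(4) 'bbab': from fail(3)=11 chase 'b': 11→0 ⇒ 1;  out=∅∪out(1)=∅
  fail(7) 'bbcc': from fail(6)=13 chase 'c': 13→9 ⇒ 10;  out=∅∪out(10)={2}
  fail(5) 'bbabc': from fail(4)=1 chase 'c': 1 ⇒ 13;  out={0}∪out(13)={0,7}
  fail(8) 'bbccb': from fail(7)=10 chase 'b': 10→9→0 ⇒ 1;  out={1}∪out(1)={1}

Run:
pos 0 'b': at 1
pos 1 'b': at 2  emit P6@[0:1]
pos 2 'b': at 2 ·f  emit P6@[1:2]
pos 3 'c': at 6  emit P5@[1:3],P7@[2:3]
pos 4 'c': at 7  emit P2@[3:4]
pos 5 'b': at 8  emit P1@[1:5]
pos 6 'b': at 2 ·f  emit P6@[5:6]
pos 7 'a': at 3  emit P4@[7:7]
pos 8 'c': at 12 ·f  emit P3@[7:8]
pos 9 'c': at 10 ·f  emit P2@[8:9]
pos 10 'b': at 1 ·f
pos 11 'c': at 13  emit P7@[10:11]
pos 12 'a': at 11 ·f  emit P4@[12:12]
pos 13 'b': at 1 ·f
pos 14 'b': at 2  emit P6@[13:14]
pos 15 'c': at 6  emit P5@[13:15],P7@[14:15]
pos 16 'c': at 7  emit P2@[15:16]
pos 17 'b': at 8  emit P1@[13:17]
pos 18 'b': at 2 ·f  emit P6@[17:18]
pos 19 'b': at 2 ·f  emit P6@[18:19]
pos 20 'b': at 2 ·f  emit P6@[19:20]
pos 21 'b': at 2 ·f  emit P6@[20:21]
pos 22 'c': at 6  emit P5@[20:22],P7@[21:22]
pos 23 'c': at 7  emit P2@[22:23]
pos 24 'b': at 8  emit P1@[20:24]
pos 25 'a': at 11 ·f  emit P4@[25:25]
pos 26 'c': at 12  emit P3@[25:26]
pos 27 'c': at 10 ·f  emit P2@[26:27]
pos 28 'a': at 11 ·f  emit P4@[28:28]
pos 29 'c': at 12  emit P3@[28:29]
pos 30 'b': at 1 ·f
pos 31 'b': at 2  emit P6@[30:31]
pos 32 'b': at 2 ·f  emit P6@[31:32]
pos 33 'c': at 6  emit P5@[31:33],P7@[32:33]
pos 34 'b': at 1 ·f
pos 35 'c': at 13  emit P7@[34:35]

Matches: [[1,6],[2,6],[3,5],[3,7],[4,2],[5,1],[6,6],[7,4],[8,3],[9,2],[11,7],[12,4],[14,6],[15,5],[15,7],[16,2],[17,1],[18,6],[19,6],[20,6],[21,6],[22,5],[22,7],[23,2],[24,1],[25,4],[26,3],[27,2],[28,4],[29,3],[31,6],[32,6],[33,5],[33,7],[35,7]]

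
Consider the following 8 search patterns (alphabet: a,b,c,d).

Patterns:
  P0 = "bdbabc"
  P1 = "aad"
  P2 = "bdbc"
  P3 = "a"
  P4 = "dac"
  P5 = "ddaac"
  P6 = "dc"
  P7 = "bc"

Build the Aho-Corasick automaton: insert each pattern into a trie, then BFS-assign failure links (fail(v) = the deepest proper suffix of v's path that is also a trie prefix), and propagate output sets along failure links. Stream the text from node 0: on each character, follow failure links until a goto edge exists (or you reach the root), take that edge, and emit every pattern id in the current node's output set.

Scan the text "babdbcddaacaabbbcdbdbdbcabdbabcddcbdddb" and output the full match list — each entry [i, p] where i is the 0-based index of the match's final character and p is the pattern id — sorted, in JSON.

Build:
Trie nodes:
  n0 'ε': a→7 b→1 d→11
  n1 'b': c→19 d→2
  n2 'bd': b→3
  n3 'bdb': a→4 c→10
  n4 'bdba': b→5
  n5 'bdbab': c→6
  n6 'bdbabc': ·  ←P0
  n7 'a': a→8  ←P3
  n8 'aa': d→9
  n9 'aad': ·  ←P1
  n10 'bdbc': ·  ←P2
  n11 'd': a→12 c→18 d→14
  n12 'da': c→13
  n13 'dac': ·  ←P4
  n14 'dd': a→15
  n15 'dda': a→16
  n16 'ddaa': c→17
  n17 'ddaac': ·  ←P5
  n18 'dc': ·  ←P6
  n19 'bc': ·  ←P7

Failure links (BFS by depth):
  fail(1) 'b': from fail(0)=0 chase 'b': 0 ⇒ 0;  out=∅∪out(0)=∅
  fail(7) 'a': from fail(0)=0 chase 'a': 0 ⇒ 0;  out={3}∪out(0)={3}
  fail(11) 'd': from fail(0)=0 chase 'd': 0 ⇒ 0;  out=∅∪out(0)=∅
  fail(2) 'bd': from fail(1)=0 chase 'd': 0 ⇒ 11;  out=∅∪out(11)=∅
  fail(8) 'aa': from fail(7)=0 chase 'a': 0 ⇒ 7;  out=∅∪out(7)={3}
  fail(12) 'da': from fail(11)=0 chase 'a': 0 ⇒ 7;  out=∅∪out(7)={3}
  fail(14) 'dd': from fail(11)=0 chase 'd': 0 ⇒ 11;  out=∅∪out(11)=∅
  fail(18) 'dc': from fail(11)=0 chase 'c': 0 ⇒ 0;  out={6}∪out(0)={6}
  fail(19) 'bc': from fail(1)=0 chase 'c': 0 ⇒ 0;  out={7}∪out(0)={7}
  fail(3) 'bdb': from fail(2)=11 chase 'b': 11→0 ⇒ 1;  out=∅∪out(1)=∅
  fail(9) 'aad': from fail(8)=7 chase 'd': 7→0 ⇒ 11;  out={1}∪out(11)={1}
  fail(13) 'dac': from fail(12)=7 chase 'c': 7→0 ⇒ 0;  out={4}∪out(0)={4}
  fail(15) 'dda': from fail(14)=11 chase 'a': 11 ⇒ 12;  out=∅∪out(12)={3}
  fail(4) 'bdba': from fail(3)=1 chase 'a': 1→0 ⇒ 7;  out=∅∪out(7)={3}
  fail(10) 'bdbc': from fail(3)=1 chase 'c': 1 ⇒ 19;  out={2}∪out(19)={2,7}
  fail(16) 'ddaa': from fail(15)=12 chase 'a': 12→7 ⇒ 8;  out=∅∪out(8)={3}
  fail(5) 'bdbab': from fail(4)=7 chase 'b': 7→0 ⇒ 1;  out=∅∪out(1)=∅
  fail(17) 'ddaac': from fail(16)=8 chase 'c': 8→7→0 ⇒ 0;  out={5}∪out(0)={5}
  fail(6) 'bdbabc': from fail(5)=1 chase 'c': 1 ⇒ 19;  out={0}∪out(19)={0,7}

Run:
i=0 'b': node 0→1
i=1 'a': node 1→7 (fail-walked)  → match P3@[1:1]
i=2 'b': node 7→1 (fail-walked)
i=3 'd': node 1→2
i=4 'b': node 2→3
i=5 'c': node 3→10  → match P2@[2:5],P7@[4:5]
i=6 'd': node 10→11 (fail-walked)
i=7 'd': node 11→14
i=8 'a': node 14→15  → match P3@[8:8]
i=9 'a': node 15→16  → match P3@[9:9]
i=10 'c': node 16→17  → match P5@[6:10]
i=11 'a': node 17→7 (fail-walked)  → match P3@[11:11]
i=12 'a': node 7→8  → match P3@[12:12]
i=13 'b': node 8→1 (fail-walked)
i=14 'b': node 1→1 (fail-walked)
i=15 'b': node 1→1 (fail-walked)
i=16 'c': node 1→19  → match P7@[15:16]
i=17 'd': node 19→11 (fail-walked)
i=18 'b': node 11→1 (fail-walked)
i=19 'd': node 1→2
i=20 'b': node 2→3
i=21 'd': node 3→2 (fail-walked)
i=22 'b': node 2→3
i=23 'c': node 3→10  → match P2@[20:23],P7@[22:23]
i=24 'a': node 10→7 (fail-walked)  → match P3@[24:24]
i=25 'b': node 7→1 (fail-walked)
i=26 'd': node 1→2
i=27 'b': node 2→3
i=28 'a': node 3→4  → match P3@[28:28]
i=29 'b': node 4→5
i=30 'c': node 5→6  → match P0@[25:30],P7@[29:30]
i=31 'd': node 6→11 (fail-walked)
i=32 'd': node 11→14
i=33 'c': node 14→18 (fail-walked)  → match P6@[32:33]
i=34 'b': node 18→1 (fail-walked)
i=35 'd': node 1→2
i=36 'd': node 2→14 (fail-walked)
i=37 'd': node 14→14 (fail-walked)
i=38 'b': node 14→1 (fail-walked)

Matches: [[1,3],[5,2],[5,7],[8,3],[9,3],[10,5],[11,3],[12,3],[16,7],[23,2],[23,7],[24,3],[28,3],[30,0],[30,7],[33,6]]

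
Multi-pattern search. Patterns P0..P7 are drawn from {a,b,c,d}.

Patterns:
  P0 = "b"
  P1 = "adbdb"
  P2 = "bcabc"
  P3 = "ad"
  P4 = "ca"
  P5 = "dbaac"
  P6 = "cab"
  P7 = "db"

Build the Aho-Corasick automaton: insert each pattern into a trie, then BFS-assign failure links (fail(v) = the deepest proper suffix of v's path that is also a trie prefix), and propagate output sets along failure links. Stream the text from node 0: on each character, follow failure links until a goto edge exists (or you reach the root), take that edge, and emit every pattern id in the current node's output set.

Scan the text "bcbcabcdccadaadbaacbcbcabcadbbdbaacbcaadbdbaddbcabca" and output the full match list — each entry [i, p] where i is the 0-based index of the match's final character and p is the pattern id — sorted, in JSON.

Build automaton:
Trie (insert patterns):
  0='ε' goto a→2 b→1 c→11 d→13
  1='b' goto c→7  [P0 ends]
  2='a' goto d→3
  3='ad' goto b→4  [P3 ends]
  4='adb' goto d→5
  5='adbd' goto b→6
  6='adbdb' goto ·  [P1 ends]
  7='bc' goto a→8
  8='bca' goto b→9
  9='bcab' goto c→10
  10='bcabc' goto ·  [P2 ends]
  11='c' goto a→12
  12='ca' goto b→18  [P4 ends]
  13='d' goto b→14
  14='db' goto a→15  [P7 ends]
  15='dba' goto a→16
  16='dbaa' goto c→17
  17='dbaac' goto ·  [P5 ends]
  18='cab' goto ·  [P6 ends]

Failure links (BFS by depth):
  n1('b'): parent n0 fail=0; on 'b' 0 → fail=0;  out {0}∪∅={0}
  n2('a'): parent n0 fail=0; on 'a' 0 → fail=0;  out ∅∪∅=∅
  n11('c'): parent n0 fail=0; on 'c' 0 → fail=0;  out ∅∪∅=∅
  n13('d'): parent n0 fail=0; on 'd' 0 → fail=0;  out ∅∪∅=∅
  n3('ad'): parent n2 fail=0; on 'd' 0 → fail=13;  out {3}∪∅={3}
  n7('bc'): parent n1 fail=0; on 'c' 0 → fail=11;  out ∅∪∅=∅
  n12('ca'): parent n11 fail=0; on 'a' 0 → fail=2;  out {4}∪∅={4}
  n14('db'): parent n13 fail=0; on 'b' 0 → fail=1;  out {7}∪{0}={0,7}
  n4('adb'): parent n3 fail=13; on 'b' 13 → fail=14;  out ∅∪{0,7}={0,7}
  n8('bca'): parent n7 fail=11; on 'a' 11 → fail=12;  out ∅∪{4}={4}
  n15('dba'): parent n14 fail=1; on 'a' 1→0 → fail=2;  out ∅∪∅=∅
  n18('cab'): parent n12 fail=2; on 'b' 2→0 → fail=1;  out {6}∪{0}={0,6}
  n5('adbd'): parent n4 fail=14; on 'd' 14→1→0 → fail=13;  out ∅∪∅=∅
  n9('bcab'): parent n8 fail=12; on 'b' 12 → fail=18;  out ∅∪{0,6}={0,6}
  n16('dbaa'): parent n15 fail=2; on 'a' 2→0 → fail=2;  out ∅∪∅=∅
  n6('adbdb'): parent n5 fail=13; on 'b' 13 → fail=14;  out {1}∪{0,7}={0,1,7}
  n10('bcabc'): parent n9 fail=18; on 'c' 18→1 → fail=7;  out {2}∪∅={2}
  n17('dbaac'): parent n16 fail=2; on 'c' 2→0 → fail=11;  out {5}∪∅={5}

Scan:
pos 0 'b': at 1  → match P0@[0:0]
pos 1 'c': at 7
pos 2 'b': at 1 ·f  → match P0@[2:2]
pos 3 'c': at 7
pos 4 'a': at 8  → match P4@[3:4]
pos 5 'b': at 9  → match P0@[5:5],P6@[3:5]
pos 6 'c': at 10  → match P2@[2:6]
pos 7 'd': at 13 ·f
pos 8 'c': at 11 ·f
pos 9 'c': at 11 ·f
pos 10 'a': at 12  → match P4@[9:10]
pos 11 'd': at 3 ·f  → match P3@[10:11]
pos 12 'a': at 2 ·f
pos 13 'a': at 2 ·f
pos 14 'd': at 3  → match P3@[13:14]
pos 15 'b': at 4  → match P0@[15:15],P7@[14:15]
pos 16 'a': at 15 ·f
pos 17 'a': at 16
pos 18 'c': at 17  → match P5@[14:18]
pos 19 'b': at 1 ·f  → match P0@[19:19]
pos 20 'c': at 7
pos 21 'b': at 1 ·f  → match P0@[21:21]
pos 22 'c': at 7
pos 23 'a': at 8  → match P4@[22:23]
pos 24 'b': at 9  → match P0@[24:24],P6@[22:24]
pos 25 'c': at 10  → match P2@[21:25]
pos 26 'a': at 8 ·f  → match P4@[25:26]
pos 27 'd': at 3 ·f  → match P3@[26:27]
pos 28 'b': at 4  → match P0@[28:28],P7@[27:28]
pos 29 'b': at 1 ·f  → match P0@[29:29]
pos 30 'd': at 13 ·f
pos 31 'b': at 14  → match P0@[31:31],P7@[30:31]
pos 32 'a': at 15
pos 33 'a': at 16
pos 34 'c': at 17  → match P5@[30:34]
pos 35 'b': at 1 ·f  → match P0@[35:35]
pos 36 'c': at 7
pos 37 'a': at 8  → match P4@[36:37]
pos 38 'a': at 2 ·f
pos 39 'd': at 3  → match P3@[38:39]
pos 40 'b': at 4  → match P0@[40:40],P7@[39:40]
pos 41 'd': at 5
pos 42 'b': at 6  → match P0@[42:42],P1@[38:42],P7@[41:42]
pos 43 'a': at 15 ·f
pos 44 'd': at 3 ·f  → match P3@[43:44]
pos 45 'd': at 13 ·f
pos 46 'b': at 14  → match P0@[46:46],P7@[45:46]
pos 47 'c': at 7 ·f
pos 48 'a': at 8  → match P4@[47:48]
pos 49 'b': at 9  → match P0@[49:49],P6@[47:49]
pos 50 'c': at 10  → match P2@[46:50]
pos 51 'a': at 8 ·f  → match P4@[50:51]

All matches (sorted): [[0,0],[2,0],[4,4],[5,0],[5,6],[6,2],[10,4],[11,3],[14,3],[15,0],[15,7],[18,5],[19,0],[21,0],[23,4],[24,0],[24,6],[25,2],[26,4],[27,3],[28,0],[28,7],[29,0],[31,0],[31,7],[34,5],[35,0],[37,4],[39,3],[40,0],[40,7],[42,0],[42,1],[42,7],[44,3],[46,0],[46,7],[48,4],[49,0],[49,6],[50,2],[51,4]]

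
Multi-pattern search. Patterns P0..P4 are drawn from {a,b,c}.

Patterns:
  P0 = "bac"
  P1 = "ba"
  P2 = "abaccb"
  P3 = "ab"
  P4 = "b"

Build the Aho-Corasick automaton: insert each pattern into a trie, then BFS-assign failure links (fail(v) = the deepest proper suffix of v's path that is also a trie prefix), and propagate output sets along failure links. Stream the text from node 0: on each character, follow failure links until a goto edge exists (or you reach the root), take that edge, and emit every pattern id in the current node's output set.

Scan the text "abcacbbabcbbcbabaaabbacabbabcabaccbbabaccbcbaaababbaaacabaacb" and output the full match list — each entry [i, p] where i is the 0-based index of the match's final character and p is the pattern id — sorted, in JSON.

Construct AC machine:
Trie (insert patterns):
  0='ε' goto a→4 b→1
  1='b' goto a→2  [P4 ends]
  2='ba' goto c→3  [P1 ends]
  3='bac' goto ·  [P0 ends]
  4='a' goto b→5
  5='ab' goto a→6  [P3 ends]
  6='aba' goto c→7
  7='abac' goto c→8
  8='abacc' goto b→9
  9='abaccb' goto ·  [P2 ends]

Failure links (BFS by depth):
  fail(1) 'b': from fail(0)=0 chase 'b': 0 ⇒ 0;  out={4}∪out(0)={4}
  fail(4) 'a': from fail(0)=0 chase 'a': 0 ⇒ 0;  out=∅∪out(0)=∅
  fail(2) 'ba': from fail(1)=0 chase 'a': 0 ⇒ 4;  out={1}∪out(4)={1}
  fail(5) 'ab': from fail(4)=0 chase 'b': 0 ⇒ 1;  out={3}∪out(1)={3,4}
  fail(3) 'bac': from fail(2)=4 chase 'c': 4→0 ⇒ 0;  out={0}∪out(0)={0}
  fail(6) 'aba': from fail(5)=1 chase 'a': 1 ⇒ 2;  out=∅∪out(2)={1}
  fail(7) 'abac': from fail(6)=2 chase 'c': 2 ⇒ 3;  out=∅∪out(3)={0}
  fail(8) 'abacc': from fail(7)=3 chase 'c': 3→0 ⇒ 0;  out=∅∪out(0)=∅
  fail(9) 'abaccb': from fail(8)=0 chase 'b': 0 ⇒ 1;  out={2}∪out(1)={2,4}

Text stream:
pos 0 'a': at 4
pos 1 'b': at 5  → match P3@[0:1],P4@[1:1]
pos 2 'c': at 0 (via fail)
pos 3 'a': at 4
pos 4 'c': at 0 (via fail)
pos 5 'b': at 1  → match P4@[5:5]
pos 6 'b': at 1 (via fail)  → match P4@[6:6]
pos 7 'a': at 2  → match P1@[6:7]
pos 8 'b': at 5 (via fail)  → match P3@[7:8],P4@[8:8]
pos 9 'c': at 0 (via fail)
pos 10 'b': at 1  → match P4@[10:10]
pos 11 'b': at 1 (via fail)  → match P4@[11:11]
pos 12 'c': at 0 (via fail)
pos 13 'b': at 1  → match P4@[13:13]
pos 14 'a': at 2  → match P1@[13:14]
pos 15 'b': at 5 (via fail)  → match P3@[14:15],P4@[15:15]
pos 16 'a': at 6  → match P1@[15:16]
pos 17 'a': at 4 (via fail)
pos 18 'a': at 4 (via fail)
pos 19 'b': at 5  → match P3@[18:19],P4@[19:19]
pos 20 'b': at 1 (via fail)  → match P4@[20:20]
pos 21 'a': at 2  → match P1@[20:21]
pos 22 'c': at 3  → match P0@[20:22]
pos 23 'a': at 4 (via fail)
pos 24 'b': at 5  → match P3@[23:24],P4@[24:24]
pos 25 'b': at 1 (via fail)  → match P4@[25:25]
pos 26 'a': at 2  → match P1@[25:26]
pos 27 'b': at 5 (via fail)  → match P3@[26:27],P4@[27:27]
pos 28 'c': at 0 (via fail)
pos 29 'a': at 4
pos 30 'b': at 5  → match P3@[29:30],P4@[30:30]
pos 31 'a': at 6  → match P1@[30:31]
pos 32 'c': at 7  → match P0@[30:32]
pos 33 'c': at 8
pos 34 'b': at 9  → match P2@[29:34],P4@[34:34]
pos 35 'b': at 1 (via fail)  → match P4@[35:35]
pos 36 'a': at 2  → match P1@[35:36]
pos 37 'b': at 5 (via fail)  → match P3@[36:37],P4@[37:37]
pos 38 'a': at 6  → match P1@[37:38]
pos 39 'c': at 7  → match P0@[37:39]
pos 40 'c': at 8
pos 41 'b': at 9  → match P2@[36:41],P4@[41:41]
pos 42 'c': at 0 (via fail)
pos 43 'b': at 1  → match P4@[43:43]
pos 44 'a': at 2  → match P1@[43:44]
pos 45 'a': at 4 (via fail)
pos 46 'a': at 4 (via fail)
pos 47 'b': at 5  → match P3@[46:47],P4@[47:47]
pos 48 'a': at 6  → match P1@[47:48]
pos 49 'b': at 5 (via fail)  → match P3@[48:49],P4@[49:49]
pos 50 'b': at 1 (via fail)  → match P4@[50:50]
pos 51 'a': at 2  → match P1@[50:51]
pos 52 'a': at 4 (via fail)
pos 53 'a': at 4 (via fail)
pos 54 'c': at 0 (via fail)
pos 55 'a': at 4
pos 56 'b': at 5  → match P3@[55:56],P4@[56:56]
pos 57 'a': at 6  → match P1@[56:57]
pos 58 'a': at 4 (via fail)
pos 59 'c': at 0 (via fail)
pos 60 'b': at 1  → match P4@[60:60]

Result: [[1,3],[1,4],[5,4],[6,4],[7,1],[8,3],[8,4],[10,4],[11,4],[13,4],[14,1],[15,3],[15,4],[16,1],[19,3],[19,4],[20,4],[21,1],[22,0],[24,3],[24,4],[25,4],[26,1],[27,3],[27,4],[30,3],[30,4],[31,1],[32,0],[34,2],[34,4],[35,4],[36,1],[37,3],[37,4],[38,1],[39,0],[41,2],[41,4],[43,4],[44,1],[47,3],[47,4],[48,1],[49,3],[49,4],[50,4],[51,1],[56,3],[56,4],[57,1],[60,4]]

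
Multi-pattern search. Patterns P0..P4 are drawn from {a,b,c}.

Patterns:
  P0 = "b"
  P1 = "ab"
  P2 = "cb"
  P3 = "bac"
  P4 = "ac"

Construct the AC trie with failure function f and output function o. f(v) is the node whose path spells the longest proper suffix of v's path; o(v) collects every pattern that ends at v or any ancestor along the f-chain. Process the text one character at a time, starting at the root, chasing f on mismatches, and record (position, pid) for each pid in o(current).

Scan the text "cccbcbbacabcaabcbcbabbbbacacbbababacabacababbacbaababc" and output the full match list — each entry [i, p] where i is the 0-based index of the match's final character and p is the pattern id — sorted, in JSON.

Build:
Trie nodes:
  0='ε' goto a→2 b→1 c→4
  1='b' goto a→6  [P0 ends]
  2='a' goto b→3 c→8
  3='ab' goto ·  [P1 ends]
  4='c' goto b→5
  5='cb' goto ·  [P2 ends]
  6='ba' goto c→7
  7='bac' goto ·  [P3 ends]
  8='ac' goto ·  [P4 ends]

BFS fail/out derivation:
  fail(1) 'b': from fail(0)=0 chase 'b': 0 ⇒ 0;  out={0}∪out(0)={0}
  fail(2) 'a': from fail(0)=0 chase 'a': 0 ⇒ 0;  out=∅∪out(0)=∅
  fail(4) 'c': from fail(0)=0 chase 'c': 0 ⇒ 0;  out=∅∪out(0)=∅
  fail(3) 'ab': from fail(2)=0 chase 'b': 0 ⇒ 1;  out={1}∪out(1)={0,1}
  fail(5) 'cb': from fail(4)=0 chase 'b': 0 ⇒ 1;  out={2}∪out(1)={0,2}
  fail(6) 'ba': from fail(1)=0 chase 'a': 0 ⇒ 2;  out=∅∪out(2)=∅
  fail(8) 'ac': from fail(2)=0 chase 'c': 0 ⇒ 4;  out={4}∪out(4)={4}
  fail(7) 'bac': from fail(6)=2 chase 'c': 2 ⇒ 8;  out={3}∪out(8)={3,4}

Run:
i=0 'c': node 0→4
i=1 'c': node 4→4 ·f
i=2 'c': node 4→4 ·f
i=3 'b': node 4→5  → match P0@[3:3],P2@[2:3]
i=4 'c': node 5→4 ·f
i=5 'b': node 4→5  → match P0@[5:5],P2@[4:5]
i=6 'b': node 5→1 ·f  → match P0@[6:6]
i=7 'a': node 1→6
i=8 'c': node 6→7  → match P3@[6:8],P4@[7:8]
i=9 'a': node 7→2 ·f
i=10 'b': node 2→3  → match P0@[10:10],P1@[9:10]
i=11 'c': node 3→4 ·f
i=12 'a': node 4→2 ·f
i=13 'a': node 2→2 ·f
i=14 'b': node 2→3  → match P0@[14:14],P1@[13:14]
i=15 'c': node 3→4 ·f
i=16 'b': node 4→5  → match P0@[16:16],P2@[15:16]
i=17 'c': node 5→4 ·f
i=18 'b': node 4→5  → match P0@[18:18],P2@[17:18]
i=19 'a': node 5→6 ·f
i=20 'b': node 6→3 ·f  → match P0@[20:20],P1@[19:20]
i=21 'b': node 3→1 ·f  → match P0@[21:21]
i=22 'b': node 1→1 ·f  → match P0@[22:22]
i=23 'b': node 1→1 ·f  → match P0@[23:23]
i=24 'a': node 1→6
i=25 'c': node 6→7  → match P3@[23:25],P4@[24:25]
i=26 'a': node 7→2 ·f
i=27 'c': node 2→8  → match P4@[26:27]
i=28 'b': node 8→5 ·f  → match P0@[28:28],P2@[27:28]
i=29 'b': node 5→1 ·f  → match P0@[29:29]
i=30 'a': node 1→6
i=31 'b': node 6→3 ·f  → match P0@[31:31],P1@[30:31]
i=32 'a': node 3→6 ·f
i=33 'b': node 6→3 ·f  → match P0@[33:33],P1@[32:33]
i=34 'a': node 3→6 ·f
i=35 'c': node 6→7  → match P3@[33:35],P4@[34:35]
i=36 'a': node 7→2 ·f
i=37 'b': node 2→3  → match P0@[37:37],P1@[36:37]
i=38 'a': node 3→6 ·f
i=39 'c': node 6→7  → match P3@[37:39],P4@[38:39]
i=40 'a': node 7→2 ·f
i=41 'b': node 2→3  → match P0@[41:41],P1@[40:41]
i=42 'a': node 3→6 ·f
i=43 'b': node 6→3 ·f  → match P0@[43:43],P1@[42:43]
i=44 'b': node 3→1 ·f  → match P0@[44:44]
i=45 'a': node 1→6
i=46 'c': node 6→7  → match P3@[44:46],P4@[45:46]
i=47 'b': node 7→5 ·f  → match P0@[47:47],P2@[46:47]
i=48 'a': node 5→6 ·f
i=49 'a': node 6→2 ·f
i=50 'b': node 2→3  → match P0@[50:50],P1@[49:50]
i=51 'a': node 3→6 ·f
i=52 'b': node 6→3 ·f  → match P0@[52:52],P1@[51:52]
i=53 'c': node 3→4 ·f

Matches: [[3,0],[3,2],[5,0],[5,2],[6,0],[8,3],[8,4],[10,0],[10,1],[14,0],[14,1],[16,0],[16,2],[18,0],[18,2],[20,0],[20,1],[21,0],[22,0],[23,0],[25,3],[25,4],[27,4],[28,0],[28,2],[29,0],[31,0],[31,1],[33,0],[33,1],[35,3],[35,4],[37,0],[37,1],[39,3],[39,4],[41,0],[41,1],[43,0],[43,1],[44,0],[46,3],[46,4],[47,0],[47,2],[50,0],[50,1],[52,0],[52,1]]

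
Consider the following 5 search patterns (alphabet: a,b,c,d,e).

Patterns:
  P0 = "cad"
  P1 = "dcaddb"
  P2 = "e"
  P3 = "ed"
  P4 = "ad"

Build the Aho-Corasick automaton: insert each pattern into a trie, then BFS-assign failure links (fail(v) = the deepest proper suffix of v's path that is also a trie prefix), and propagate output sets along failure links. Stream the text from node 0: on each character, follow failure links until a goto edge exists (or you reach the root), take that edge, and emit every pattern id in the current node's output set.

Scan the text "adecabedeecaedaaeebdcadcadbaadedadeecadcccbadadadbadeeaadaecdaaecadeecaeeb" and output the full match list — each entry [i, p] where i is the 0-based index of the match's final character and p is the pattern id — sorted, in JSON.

Build:
Trie (insert patterns):
  n0 'ε': a→12 c→1 d→4 e→10
  n1 'c': a→2
  n2 'ca': d→3
  n3 'cad': ·  [P0 ends]
  n4 'd': c→5
  n5 'dc': a→6
  n6 'dca': d→7
  n7 'dcad': d→8
  n8 'dcadd': b→9
  n9 'dcaddb': ·  [P1 ends]
  n10 'e': d→11  [P2 ends]
  n11 'ed': ·  [P3 ends]
  n12 'a': d→13
  n13 'ad': ·  [P4 ends]

Failure links (BFS by depth):
  n1('c'): parent n0 fail=0; on 'c' 0 → fail=0;  out ∅∪∅=∅
  n4('d'): parent n0 fail=0; on 'd' 0 → fail=0;  out ∅∪∅=∅
  n10('e'): parent n0 fail=0; on 'e' 0 → fail=0;  out {2}∪∅={2}
  n12('a'): parent n0 fail=0; on 'a' 0 → fail=0;  out ∅∪∅=∅
  n2('ca'): parent n1 fail=0; on 'a' 0 → fail=12;  out ∅∪∅=∅
  n5('dc'): parent n4 fail=0; on 'c' 0 → fail=1;  out ∅∪∅=∅
  n11('ed'): parent n10 fail=0; on 'd' 0 → fail=4;  out {3}∪∅={3}
  n13('ad'): parent n12 fail=0; on 'd' 0 → fail=4;  out {4}∪∅={4}
  n3('cad'): parent n2 fail=12; on 'd' 12 → fail=13;  out {0}∪{4}={0,4}
  n6('dca'): parent n5 fail=1; on 'a' 1 → fail=2;  out ∅∪∅=∅
  n7('dcad'): parent n6 fail=2; on 'd' 2 → fail=3;  out ∅∪{0,4}={0,4}
  n8('dcadd'): parent n7 fail=3; on 'd' 3→13→4→0 → fail=4;  out ∅∪∅=∅
  n9('dcaddb'): parent n8 fail=4; on 'b' 4→0 → fail=0;  out {1}∪∅={1}

Text stream:
[0] read 'a'  n0⇒n12
[1] read 'd'  n12⇒n13  → match P4@[0:1]
[2] read 'e'  n13⇒n10 (via fail)  → match P2@[2:2]
[3] read 'c'  n10⇒n1 (via fail)
[4] read 'a'  n1⇒n2
[5] read 'b'  n2⇒n0 (via fail)
[6] read 'e'  n0⇒n10  → match P2@[6:6]
[7] read 'd'  n10⇒n11  → match P3@[6:7]
[8] read 'e'  n11⇒n10 (via fail)  → match P2@[8:8]
[9] read 'e'  n10⇒n10 (via fail)  → match P2@[9:9]
[10] read 'c'  n10⇒n1 (via fail)
[11] read 'a'  n1⇒n2
[12] read 'e'  n2⇒n10 (via fail)  → match P2@[12:12]
[13] read 'd'  n10⇒n11  → match P3@[12:13]
[14] read 'a'  n11⇒n12 (via fail)
[15] read 'a'  n12⇒n12 (via fail)
[16] read 'e'  n12⇒n10 (via fail)  → match P2@[16:16]
[17] read 'e'  n10⇒n10 (via fail)  → match P2@[17:17]
[18] read 'b'  n10⇒n0 (via fail)
[19] read 'd'  n0⇒n4
[20] read 'c'  n4⇒n5
[21] read 'a'  n5⇒n6
[22] read 'd'  n6⇒n7  → match P0@[20:22],P4@[21:22]
[23] read 'c'  n7⇒n5 (via fail)
[24] read 'a'  n5⇒n6
[25] read 'd'  n6⇒n7  → match P0@[23:25],P4@[24:25]
[26] read 'b'  n7⇒n0 (via fail)
[27] read 'a'  n0⇒n12
[28] read 'a'  n12⇒n12 (via fail)
[29] read 'd'  n12⇒n13  → match P4@[28:29]
[30] read 'e'  n13⇒n10 (via fail)  → match P2@[30:30]
[31] read 'd'  n10⇒n11  → match P3@[30:31]
[32] read 'a'  n11⇒n12 (via fail)
[33] read 'd'  n12⇒n13  → match P4@[32:33]
[34] read 'e'  n13⇒n10 (via fail)  → match P2@[34:34]
[35] read 'e'  n10⇒n10 (via fail)  → match P2@[35:35]
[36] read 'c'  n10⇒n1 (via fail)
[37] read 'a'  n1⇒n2
[38] read 'd'  n2⇒n3  → match P0@[36:38],P4@[37:38]
[39] read 'c'  n3⇒n5 (via fail)
[40] read 'c'  n5⇒n1 (via fail)
[41] read 'c'  n1⇒n1 (via fail)
[42] read 'b'  n1⇒n0 (via fail)
[43] read 'a'  n0⇒n12
[44] read 'd'  n12⇒n13  → match P4@[43:44]
[45] read 'a'  n13⇒n12 (via fail)
[46] read 'd'  n12⇒n13  → match P4@[45:46]
[47] read 'a'  n13⇒n12 (via fail)
[48] read 'd'  n12⇒n13  → match P4@[47:48]
[49] read 'b'  n13⇒n0 (via fail)
[50] read 'a'  n0⇒n12
[51] read 'd'  n12⇒n13  → match P4@[50:51]
[52] read 'e'  n13⇒n10 (via fail)  → match P2@[52:52]
[53] read 'e'  n10⇒n10 (via fail)  → match P2@[53:53]
[54] read 'a'  n10⇒n12 (via fail)
[55] read 'a'  n12⇒n12 (via fail)
[56] read 'd'  n12⇒n13  → match P4@[55:56]
[57] read 'a'  n13⇒n12 (via fail)
[58] read 'e'  n12⇒n10 (via fail)  → match P2@[58:58]
[59] read 'c'  n10⇒n1 (via fail)
[60] read 'd'  n1⇒n4 (via fail)
[61] read 'a'  n4⇒n12 (via fail)
[62] read 'a'  n12⇒n12 (via fail)
[63] read 'e'  n12⇒n10 (via fail)  → match P2@[63:63]
[64] read 'c'  n10⇒n1 (via fail)
[65] read 'a'  n1⇒n2
[66] read 'd'  n2⇒n3  → match P0@[64:66],P4@[65:66]
[67] read 'e'  n3⇒n10 (via fail)  → match P2@[67:67]
[68] read 'e'  n10⇒n10 (via fail)  → match P2@[68:68]
[69] read 'c'  n10⇒n1 (via fail)
[70] read 'a'  n1⇒n2
[71] read 'e'  n2⇒n10 (via fail)  → match P2@[71:71]
[72] read 'e'  n10⇒n10 (via fail)  → match P2@[72:72]
[73] read 'b'  n10⇒n0 (via fail)

Matches: [[1,4],[2,2],[6,2],[7,3],[8,2],[9,2],[12,2],[13,3],[16,2],[17,2],[22,0],[22,4],[25,0],[25,4],[29,4],[30,2],[31,3],[33,4],[34,2],[35,2],[38,0],[38,4],[44,4],[46,4],[48,4],[51,4],[52,2],[53,2],[56,4],[58,2],[63,2],[66,0],[66,4],[67,2],[68,2],[71,2],[72,2]]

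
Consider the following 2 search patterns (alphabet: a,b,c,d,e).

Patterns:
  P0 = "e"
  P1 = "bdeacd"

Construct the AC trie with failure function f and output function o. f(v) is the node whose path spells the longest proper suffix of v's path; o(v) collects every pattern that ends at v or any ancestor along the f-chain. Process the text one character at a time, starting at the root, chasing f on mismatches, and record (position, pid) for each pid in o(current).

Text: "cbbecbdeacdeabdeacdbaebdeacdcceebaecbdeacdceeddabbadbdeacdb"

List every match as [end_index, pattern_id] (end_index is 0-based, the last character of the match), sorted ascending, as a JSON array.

Build:
Trie (insert patterns):
  0='ε' goto b→2 e→1
  1='e' goto ·  ←P0
  2='b' goto d→3
  3='bd' goto e→4
  4='bde' goto a→5
  5='bdea' goto c→6
  6='bdeac' goto d→7
  7='bdeacd' goto ·  ←P1

Failure links (BFS by depth):
  fail(1) 'e': from fail(0)=0 chase 'e': 0 ⇒ 0;  out={0}∪out(0)={0}
  fail(2) 'b': from fail(0)=0 chase 'b': 0 ⇒ 0;  out=∅∪out(0)=∅
  fail(3) 'bd': from fail(2)=0 chase 'd': 0 ⇒ 0;  out=∅∪out(0)=∅
  fail(4) 'bde': from fail(3)=0 chase 'e': 0 ⇒ 1;  out=∅∪out(1)={0}
  fail(5) 'bdea': from fail(4)=1 chase 'a': 1→0 ⇒ 0;  out=∅∪out(0)=∅
  fail(6) 'bdeac': from fail(5)=0 chase 'c': 0 ⇒ 0;  out=∅∪out(0)=∅
  fail(7) 'bdeacd': from fail(6)=0 chase 'd': 0 ⇒ 0;  out={1}∪out(0)={1}

Run:
i=0 'c': node 0→0
i=1 'b': node 0→2
i=2 'b': node 2→2 ·f
i=3 'e': node 2→1 ·f  ** P0@[3:3]
i=4 'c': node 1→0 ·f
i=5 'b': node 0→2
i=6 'd': node 2→3
i=7 'e': node 3→4  ** P0@[7:7]
i=8 'a': node 4→5
i=9 'c': node 5→6
i=10 'd': node 6→7  ** P1@[5:10]
i=11 'e': node 7→1 ·f  ** P0@[11:11]
i=12 'a': node 1→0 ·f
i=13 'b': node 0→2
i=14 'd': node 2→3
i=15 'e': node 3→4  ** P0@[15:15]
i=16 'a': node 4→5
i=17 'c': node 5→6
i=18 'd': node 6→7  ** P1@[13:18]
i=19 'b': node 7→2 ·f
i=20 'a': node 2→0 ·f
i=21 'e': node 0→1  ** P0@[21:21]
i=22 'b': node 1→2 ·f
i=23 'd': node 2→3
i=24 'e': node 3→4  ** P0@[24:24]
i=25 'a': node 4→5
i=26 'c': node 5→6
i=27 'd': node 6→7  ** P1@[22:27]
i=28 'c': node 7→0 ·f
i=29 'c': node 0→0
i=30 'e': node 0→1  ** P0@[30:30]
i=31 'e': node 1→1 ·f  ** P0@[31:31]
i=32 'b': node 1→2 ·f
i=33 'a': node 2→0 ·f
i=34 'e': node 0→1  ** P0@[34:34]
i=35 'c': node 1→0 ·f
i=36 'b': node 0→2
i=37 'd': node 2→3
i=38 'e': node 3→4  ** P0@[38:38]
i=39 'a': node 4→5
i=40 'c': node 5→6
i=41 'd': node 6→7  ** P1@[36:41]
i=42 'c': node 7→0 ·f
i=43 'e': node 0→1  ** P0@[43:43]
i=44 'e': node 1→1 ·f  ** P0@[44:44]
i=45 'd': node 1→0 ·f
i=46 'd': node 0→0
i=47 'a': node 0→0
i=48 'b': node 0→2
i=49 'b': node 2→2 ·f
i=50 'a': node 2→0 ·f
i=51 'd': node 0→0
i=52 'b': node 0→2
i=53 'd': node 2→3
i=54 'e': node 3→4  ** P0@[54:54]
i=55 'a': node 4→5
i=56 'c': node 5→6
i=57 'd': node 6→7  ** P1@[52:57]
i=58 'b': node 7→2 ·f

All matches (sorted): [[3,0],[7,0],[10,1],[11,0],[15,0],[18,1],[21,0],[24,0],[27,1],[30,0],[31,0],[34,0],[38,0],[41,1],[43,0],[44,0],[54,0],[57,1]]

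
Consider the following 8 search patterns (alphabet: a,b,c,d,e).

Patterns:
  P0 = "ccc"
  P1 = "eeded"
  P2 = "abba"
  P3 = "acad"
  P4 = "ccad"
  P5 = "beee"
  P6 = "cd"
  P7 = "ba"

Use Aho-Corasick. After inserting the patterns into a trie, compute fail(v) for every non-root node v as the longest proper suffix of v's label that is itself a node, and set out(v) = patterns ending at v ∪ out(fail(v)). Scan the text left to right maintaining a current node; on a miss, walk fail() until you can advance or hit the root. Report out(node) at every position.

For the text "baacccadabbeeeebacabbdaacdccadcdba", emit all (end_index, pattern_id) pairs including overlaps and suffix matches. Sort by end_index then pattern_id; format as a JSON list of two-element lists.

Construct AC machine:
Trie (insert patterns):
  n0 'ε': a→9 b→18 c→1 e→4
  n1 'c': c→2 d→22
  n2 'cc': a→16 c→3
  n3 'ccc': ·  ←P0
  n4 'e': e→5
  n5 'ee': d→6
  n6 'eed': e→7
  n7 'eede': d→8
  n8 'eeded': ·  ←P1
  n9 'a': b→10 c→13
  n10 'ab': b→11
  n11 'abb': a→12
  n12 'abba': ·  ←P2
  n13 'ac': a→14
  n14 'aca': d→15
  n15 'acad': ·  ←P3
  n16 'cca': d→17
  n17 'ccad': ·  ←P4
  n18 'b': a→23 e→19
  n19 'be': e→20
  n20 'bee': e→21
  n21 'beee': ·  ←P5
  n22 'cd': ·  ←P6
  n23 'ba': ·  ←P7

BFS fail/out derivation:
  n1('c'): parent n0 fail=0; on 'c' 0 → fail=0;  out ∅∪∅=∅
  n4('e'): parent n0 fail=0; on 'e' 0 → fail=0;  out ∅∪∅=∅
  n9('a'): parent n0 fail=0; on 'a' 0 → fail=0;  out ∅∪∅=∅
  n18('b'): parent n0 fail=0; on 'b' 0 → fail=0;  out ∅∪∅=∅
  n2('cc'): parent n1 fail=0; on 'c' 0 → fail=1;  out ∅∪∅=∅
  n5('ee'): parent n4 fail=0; on 'e' 0 → fail=4;  out ∅∪∅=∅
  n10('ab'): parent n9 fail=0; on 'b' 0 → fail=18;  out ∅∪∅=∅
  n13('ac'): parent n9 fail=0; on 'c' 0 → fail=1;  out ∅∪∅=∅
  n19('be'): parent n18 fail=0; on 'e' 0 → fail=4;  out ∅∪∅=∅
  n22('cd'): parent n1 fail=0; on 'd' 0 → fail=0;  out {6}∪∅={6}
  n23('ba'): parent n18 fail=0; on 'a' 0 → fail=9;  out {7}∪∅={7}
  n3('ccc'): parent n2 fail=1; on 'c' 1 → fail=2;  out {0}∪∅={0}
  n6('eed'): parent n5 fail=4; on 'd' 4→0 → fail=0;  out ∅∪∅=∅
  n11('abb'): parent n10 fail=18; on 'b' 18→0 → fail=18;  out ∅∪∅=∅
  n14('aca'): parent n13 fail=1; on 'a' 1→0 → fail=9;  out ∅∪∅=∅
  n16('cca'): parent n2 fail=1; on 'a' 1→0 → fail=9;  out ∅∪∅=∅
  n20('bee'): parent n19 fail=4; on 'e' 4 → fail=5;  out ∅∪∅=∅
  n7('eede'): parent n6 fail=0; on 'e' 0 → fail=4;  out ∅∪∅=∅
  n12('abba'): parent n11 fail=18; on 'a' 18 → fail=23;  out {2}∪{7}={2,7}
  n15('acad'): parent n14 fail=9; on 'd' 9→0 → fail=0;  out {3}∪∅={3}
  n17('ccad'): parent n16 fail=9; on 'd' 9→0 → fail=0;  out {4}∪∅={4}
  n21('beee'): parent n20 fail=5; on 'e' 5→4 → fail=5;  out {5}∪∅={5}
  n8('eeded'): parent n7 fail=4; on 'd' 4→0 → fail=0;  out {1}∪∅={1}

Scan:
i=0 'b': node 0→18
i=1 'a': node 18→23  ** P7@[0:1]
i=2 'a': node 23→9 (via fail)
i=3 'c': node 9→13
i=4 'c': node 13→2 (via fail)
i=5 'c': node 2→3  ** P0@[3:5]
i=6 'a': node 3→16 (via fail)
i=7 'd': node 16→17  ** P4@[4:7]
i=8 'a': node 17→9 (via fail)
i=9 'b': node 9→10
i=10 'b': node 10→11
i=11 'e': node 11→19 (via fail)
i=12 'e': node 19→20
i=13 'e': node 20→21  ** P5@[10:13]
i=14 'e': node 21→5 (via fail)
i=15 'b': node 5→18 (via fail)
i=16 'a': node 18→23  ** P7@[15:16]
i=17 'c': node 23→13 (via fail)
i=18 'a': node 13→14
i=19 'b': node 14→10 (via fail)
i=20 'b': node 10→11
i=21 'd': node 11→0 (via fail)
i=22 'a': node 0→9
i=23 'a': node 9→9 (via fail)
i=24 'c': node 9→13
i=25 'd': node 13→22 (via fail)  ** P6@[24:25]
i=26 'c': node 22→1 (via fail)
i=27 'c': node 1→2
i=28 'a': node 2→16
i=29 'd': node 16→17  ** P4@[26:29]
i=30 'c': node 17→1 (via fail)
i=31 'd': node 1→22  ** P6@[30:31]
i=32 'b': node 22→18 (via fail)
i=33 'a': node 18→23  ** P7@[32:33]

Matches: [[1,7],[5,0],[7,4],[13,5],[16,7],[25,6],[29,4],[31,6],[33,7]]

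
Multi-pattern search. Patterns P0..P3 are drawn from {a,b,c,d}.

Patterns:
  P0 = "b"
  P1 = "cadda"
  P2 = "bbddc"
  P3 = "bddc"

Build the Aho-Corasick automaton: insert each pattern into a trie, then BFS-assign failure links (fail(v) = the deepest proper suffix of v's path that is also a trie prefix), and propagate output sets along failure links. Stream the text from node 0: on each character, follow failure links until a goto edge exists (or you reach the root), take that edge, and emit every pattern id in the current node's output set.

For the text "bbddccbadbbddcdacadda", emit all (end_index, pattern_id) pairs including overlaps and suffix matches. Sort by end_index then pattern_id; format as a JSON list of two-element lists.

Construct AC machine:
Trie (insert patterns):
  0='ε' goto b→1 c→2
  1='b' goto b→7 d→11  ←P0
  2='c' goto a→3
  3='ca' goto d→4
  4='cad' goto d→5
  5='cadd' goto a→6
  6='cadda' goto ·  ←P1
  7='bb' goto d→8
  8='bbd' goto d→9
  9='bbdd' goto c→10
  10='bbddc' goto ·  ←P2
  11='bd' goto d→12
  12='bdd' goto c→13
  13='bddc' goto ·  ←P3

BFS fail/out derivation:
  n1('b'): parent n0 fail=0; on 'b' 0 → fail=0;  out {0}∪∅={0}
  n2('c'): parent n0 fail=0; on 'c' 0 → fail=0;  out ∅∪∅=∅
  n3('ca'): parent n2 fail=0; on 'a' 0 → fail=0;  out ∅∪∅=∅
  n7('bb'): parent n1 fail=0; on 'b' 0 → fail=1;  out ∅∪{0}={0}
  n11('bd'): parent n1 fail=0; on 'd' 0 → fail=0;  out ∅∪∅=∅
  n4('cad'): parent n3 fail=0; on 'd' 0 → fail=0;  out ∅∪∅=∅
  n8('bbd'): parent n7 fail=1; on 'd' 1 → fail=11;  out ∅∪∅=∅
  n12('bdd'): parent n11 fail=0; on 'd' 0 → fail=0;  out ∅∪∅=∅
  n5('cadd'): parent n4 fail=0; on 'd' 0 → fail=0;  out ∅∪∅=∅
  n9('bbdd'): parent n8 fail=11; on 'd' 11 → fail=12;  out ∅∪∅=∅
  n13('bddc'): parent n12 fail=0; on 'c' 0 → fail=2;  out {3}∪∅={3}
  n6('cadda'): parent n5 fail=0; on 'a' 0 → fail=0;  out {1}∪∅={1}
  n10('bbddc'): parent n9 fail=12; on 'c' 12 → fail=13;  out {2}∪{3}={2,3}

Scan:
[0] read 'b'  n0⇒n1  ** P0@[0:0]
[1] read 'b'  n1⇒n7  ** P0@[1:1]
[2] read 'd'  n7⇒n8
[3] read 'd'  n8⇒n9
[4] read 'c'  n9⇒n10  ** P2@[0:4],P3@[1:4]
[5] read 'c'  n10⇒n2 ·f
[6] read 'b'  n2⇒n1 ·f  ** P0@[6:6]
[7] read 'a'  n1⇒n0 ·f
[8] read 'd'  n0⇒n0
[9] read 'b'  n0⇒n1  ** P0@[9:9]
[10] read 'b'  n1⇒n7  ** P0@[10:10]
[11] read 'd'  n7⇒n8
[12] read 'd'  n8⇒n9
[13] read 'c'  n9⇒n10  ** P2@[9:13],P3@[10:13]
[14] read 'd'  n10⇒n0 ·f
[15] read 'a'  n0⇒n0
[16] read 'c'  n0⇒n2
[17] read 'a'  n2⇒n3
[18] read 'd'  n3⇒n4
[19] read 'd'  n4⇒n5
[20] read 'a'  n5⇒n6  ** P1@[16:20]

Result: [[0,0],[1,0],[4,2],[4,3],[6,0],[9,0],[10,0],[13,2],[13,3],[20,1]]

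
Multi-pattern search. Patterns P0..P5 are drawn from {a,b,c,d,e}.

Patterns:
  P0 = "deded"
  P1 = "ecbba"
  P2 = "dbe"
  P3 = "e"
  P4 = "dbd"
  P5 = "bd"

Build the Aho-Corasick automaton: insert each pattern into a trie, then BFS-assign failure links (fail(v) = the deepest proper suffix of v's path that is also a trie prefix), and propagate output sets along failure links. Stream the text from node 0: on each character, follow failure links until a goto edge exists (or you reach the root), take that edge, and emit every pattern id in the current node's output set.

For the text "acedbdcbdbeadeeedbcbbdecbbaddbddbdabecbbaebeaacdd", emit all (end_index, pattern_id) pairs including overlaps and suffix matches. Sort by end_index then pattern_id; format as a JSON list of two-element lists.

Build:
Trie (insert patterns):
  0='ε' goto b→14 d→1 e→6
  1='d' goto b→11 e→2
  2='de' goto d→3
  3='ded' goto e→4
  4='dede' goto d→5
  5='deded' goto ·  [P0 ends]
  6='e' goto c→7  [P3 ends]
  7='ec' goto b→8
  8='ecb' goto b→9
  9='ecbb' goto a→10
  10='ecbba' goto ·  [P1 ends]
  11='db' goto d→13 e→12
  12='dbe' goto ·  [P2 ends]
  13='dbd' goto ·  [P4 ends]
  14='b' goto d→15
  15='bd' goto ·  [P5 ends]

Failure links (BFS by depth):
  fail(1) 'd': from fail(0)=0 chase 'd': 0 ⇒ 0;  out=∅∪out(0)=∅
  fail(6) 'e': from fail(0)=0 chase 'e': 0 ⇒ 0;  out={3}∪out(0)={3}
  fail(14) 'b': from fail(0)=0 chase 'b': 0 ⇒ 0;  out=∅∪out(0)=∅
  fail(2) 'de': from fail(1)=0 chase 'e': 0 ⇒ 6;  out=∅∪out(6)={3}
  fail(7) 'ec': from fail(6)=0 chase 'c': 0 ⇒ 0;  out=∅∪out(0)=∅
  fail(11) 'db': from fail(1)=0 chase 'b': 0 ⇒ 14;  out=∅∪out(14)=∅
  fail(15) 'bd': from fail(14)=0 chase 'd': 0 ⇒ 1;  out={5}∪out(1)={5}
  fail(3) 'ded': from fail(2)=6 chase 'd': 6→0 ⇒ 1;  out=∅∪out(1)=∅
  fail(8) 'ecb': from fail(7)=0 chase 'b': 0 ⇒ 14;  out=∅∪out(14)=∅
  fail(12) 'dbe': from fail(11)=14 chase 'e': 14→0 ⇒ 6;  out={2}∪out(6)={2,3}
  fail(13) 'dbd': from fail(11)=14 chase 'd': 14 ⇒ 15;  out={4}∪out(15)={4,5}
  fail(4) 'dede': from fail(3)=1 chase 'e': 1 ⇒ 2;  out=∅∪out(2)={3}
  fail(9) 'ecbb': from fail(8)=14 chase 'b': 14→0 ⇒ 14;  out=∅∪out(14)=∅
  fail(5) 'deded': from fail(4)=2 chase 'd': 2 ⇒ 3;  out={0}∪out(3)={0}
  fail(10) 'ecbba': from fail(9)=14 chase 'a': 14→0 ⇒ 0;  out={1}∪out(0)={1}

Text stream:
pos 0 'a': at 0
pos 1 'c': at 0
pos 2 'e': at 6  → match P3@[2:2]
pos 3 'd': at 1 (fail-walked)
pos 4 'b': at 11
pos 5 'd': at 13  → match P4@[3:5],P5@[4:5]
pos 6 'c': at 0 (fail-walked)
pos 7 'b': at 14
pos 8 'd': at 15  → match P5@[7:8]
pos 9 'b': at 11 (fail-walked)
pos 10 'e': at 12  → match P2@[8:10],P3@[10:10]
pos 11 'a': at 0 (fail-walked)
pos 12 'd': at 1
pos 13 'e': at 2  → match P3@[13:13]
pos 14 'e': at 6 (fail-walked)  → match P3@[14:14]
pos 15 'e': at 6 (fail-walked)  → match P3@[15:15]
pos 16 'd': at 1 (fail-walked)
pos 17 'b': at 11
pos 18 'c': at 0 (fail-walked)
pos 19 'b': at 14
pos 20 'b': at 14 (fail-walked)
pos 21 'd': at 15  → match P5@[20:21]
pos 22 'e': at 2 (fail-walked)  → match P3@[22:22]
pos 23 'c': at 7 (fail-walked)
pos 24 'b': at 8
pos 25 'b': at 9
pos 26 'a': at 10  → match P1@[22:26]
pos 27 'd': at 1 (fail-walked)
pos 28 'd': at 1 (fail-walked)
pos 29 'b': at 11
pos 30 'd': at 13  → match P4@[28:30],P5@[29:30]
pos 31 'd': at 1 (fail-walked)
pos 32 'b': at 11
pos 33 'd': at 13  → match P4@[31:33],P5@[32:33]
pos 34 'a': at 0 (fail-walked)
pos 35 'b': at 14
pos 36 'e': at 6 (fail-walked)  → match P3@[36:36]
pos 37 'c': at 7
pos 38 'b': at 8
pos 39 'b': at 9
pos 40 'a': at 10  → match P1@[36:40]
pos 41 'e': at 6 (fail-walked)  → match P3@[41:41]
pos 42 'b': at 14 (fail-walked)
pos 43 'e': at 6 (fail-walked)  → match P3@[43:43]
pos 44 'a': at 0 (fail-walked)
pos 45 'a': at 0
pos 46 'c': at 0
pos 47 'd': at 1
pos 48 'd': at 1 (fail-walked)

Matches: [[2,3],[5,4],[5,5],[8,5],[10,2],[10,3],[13,3],[14,3],[15,3],[21,5],[22,3],[26,1],[30,4],[30,5],[33,4],[33,5],[36,3],[40,1],[41,3],[43,3]]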